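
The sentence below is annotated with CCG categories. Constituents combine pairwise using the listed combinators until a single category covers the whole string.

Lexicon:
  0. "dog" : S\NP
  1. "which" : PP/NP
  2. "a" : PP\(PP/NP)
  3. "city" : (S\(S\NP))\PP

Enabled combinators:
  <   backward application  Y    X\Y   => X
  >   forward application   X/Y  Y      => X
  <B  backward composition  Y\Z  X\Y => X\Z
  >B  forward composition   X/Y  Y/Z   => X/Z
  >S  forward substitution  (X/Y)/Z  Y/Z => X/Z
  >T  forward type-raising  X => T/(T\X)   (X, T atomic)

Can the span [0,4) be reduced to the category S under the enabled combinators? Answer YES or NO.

[0,4] S   <
  [0,1] "dog" : S\NP
  [1,4] S\(S\NP)   <
    [1,3] PP   <
      [1,2] "which" : PP/NP
      [2,3] "a" : PP\(PP/NP)
    [3,4] "city" : (S\(S\NP))\PP

YES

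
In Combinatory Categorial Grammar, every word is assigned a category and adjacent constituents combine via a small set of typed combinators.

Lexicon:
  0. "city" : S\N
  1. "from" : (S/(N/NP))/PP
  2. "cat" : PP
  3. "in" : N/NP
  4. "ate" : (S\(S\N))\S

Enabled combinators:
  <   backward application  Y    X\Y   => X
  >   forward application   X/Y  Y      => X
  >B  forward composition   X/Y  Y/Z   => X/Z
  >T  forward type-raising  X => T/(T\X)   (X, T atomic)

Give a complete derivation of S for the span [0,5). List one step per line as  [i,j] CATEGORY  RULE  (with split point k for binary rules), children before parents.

[0,5] S   <
  [0,1] "city" : S\N
  [1,5] S\(S\N)   <
    [1,4] S   >
      [1,3] S/(N/NP)   >
        [1,2] "from" : (S/(N/NP))/PP
        [2,3] "cat" : PP
      [3,4] "in" : N/NP
    [4,5] "ate" : (S\(S\N))\S

[0,1] S\N  lex  "city"
[1,2] (S/(N/NP))/PP  lex  "from"
[2,3] PP  lex  "cat"
[1,3] S/(N/NP)  >  k=2
[3,4] N/NP  lex  "in"
[1,4] S  >  k=3
[4,5] (S\(S\N))\S  lex  "ate"
[1,5] S\(S\N)  <  k=4
[0,5] S  <  k=1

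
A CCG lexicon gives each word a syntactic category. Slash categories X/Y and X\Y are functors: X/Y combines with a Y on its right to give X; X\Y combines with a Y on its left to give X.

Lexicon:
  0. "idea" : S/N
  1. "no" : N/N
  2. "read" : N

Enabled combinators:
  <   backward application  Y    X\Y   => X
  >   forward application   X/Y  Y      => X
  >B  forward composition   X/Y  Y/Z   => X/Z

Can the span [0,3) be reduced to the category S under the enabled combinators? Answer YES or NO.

YES

[0,3] S   >
  [0,2] S/N   >B
    [0,1] "idea" : S/N
    [1,2] "no" : N/N
  [2,3] "read" : N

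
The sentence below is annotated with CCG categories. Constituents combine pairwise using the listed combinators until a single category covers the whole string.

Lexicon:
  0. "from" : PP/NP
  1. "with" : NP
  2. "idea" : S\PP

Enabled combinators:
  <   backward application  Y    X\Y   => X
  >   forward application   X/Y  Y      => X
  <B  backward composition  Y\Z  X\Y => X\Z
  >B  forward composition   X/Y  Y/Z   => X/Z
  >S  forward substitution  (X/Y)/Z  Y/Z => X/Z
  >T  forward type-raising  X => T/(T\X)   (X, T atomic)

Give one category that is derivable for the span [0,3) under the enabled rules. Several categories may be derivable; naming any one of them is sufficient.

[0,3] S   <
  [0,2] PP   >
    [0,1] "from" : PP/NP
    [1,2] "with" : NP
  [2,3] "idea" : S\PP

S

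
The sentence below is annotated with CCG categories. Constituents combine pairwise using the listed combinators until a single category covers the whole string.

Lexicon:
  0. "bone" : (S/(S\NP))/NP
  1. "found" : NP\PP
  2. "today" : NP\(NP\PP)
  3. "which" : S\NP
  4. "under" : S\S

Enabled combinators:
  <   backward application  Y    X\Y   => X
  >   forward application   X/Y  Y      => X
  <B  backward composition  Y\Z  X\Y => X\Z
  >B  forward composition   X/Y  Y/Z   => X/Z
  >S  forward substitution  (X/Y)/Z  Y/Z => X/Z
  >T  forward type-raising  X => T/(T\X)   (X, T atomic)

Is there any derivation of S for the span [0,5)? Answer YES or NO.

[0,5] S   >
  [0,3] S/(S\NP)   >
    [0,1] "bone" : (S/(S\NP))/NP
    [1,3] NP   <
      [1,2] "found" : NP\PP
      [2,3] "today" : NP\(NP\PP)
  [3,5] S\NP   <B
    [3,4] "which" : S\NP
    [4,5] "under" : S\S

YES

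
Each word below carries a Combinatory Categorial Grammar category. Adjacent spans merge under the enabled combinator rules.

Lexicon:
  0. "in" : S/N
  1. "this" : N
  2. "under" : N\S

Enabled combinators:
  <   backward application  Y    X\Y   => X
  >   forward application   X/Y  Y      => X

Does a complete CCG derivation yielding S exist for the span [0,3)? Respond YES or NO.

S/N N N\S
CKY chart[0,3] = {N}; S ∉ chart

NO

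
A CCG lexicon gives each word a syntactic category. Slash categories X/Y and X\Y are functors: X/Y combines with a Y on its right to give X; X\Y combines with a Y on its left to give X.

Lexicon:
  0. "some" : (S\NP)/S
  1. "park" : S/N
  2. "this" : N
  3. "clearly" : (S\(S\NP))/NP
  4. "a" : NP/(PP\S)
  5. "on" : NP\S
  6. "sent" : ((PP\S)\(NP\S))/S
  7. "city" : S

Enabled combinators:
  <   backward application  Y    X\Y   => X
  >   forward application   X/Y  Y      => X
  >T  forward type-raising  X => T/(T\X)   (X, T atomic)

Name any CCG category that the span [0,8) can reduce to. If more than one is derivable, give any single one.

[0,8] S   <
  [0,3] S\NP   >
    [0,1] "some" : (S\NP)/S
    [1,3] S   >
      [1,2] "park" : S/N
      [2,3] "this" : N
  [3,8] S\(S\NP)   >
    [3,4] "clearly" : (S\(S\NP))/NP
    [4,8] NP   >
      [4,5] "a" : NP/(PP\S)
      [5,8] PP\S   <
        [5,6] "on" : NP\S
        [6,8] (PP\S)\(NP\S)   >
          [6,7] "sent" : ((PP\S)\(NP\S))/S
          [7,8] "city" : S

S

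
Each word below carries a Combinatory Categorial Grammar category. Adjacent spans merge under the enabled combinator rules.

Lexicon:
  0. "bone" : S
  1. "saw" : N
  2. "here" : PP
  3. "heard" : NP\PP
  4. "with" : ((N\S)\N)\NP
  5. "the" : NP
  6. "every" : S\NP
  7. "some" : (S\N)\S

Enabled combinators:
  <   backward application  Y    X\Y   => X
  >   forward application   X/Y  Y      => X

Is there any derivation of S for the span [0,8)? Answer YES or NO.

[0,8] S   <
  [0,5] N   <
    [0,1] "bone" : S
    [1,5] N\S   <
      [1,2] "saw" : N
      [2,5] (N\S)\N   <
        [2,4] NP   <
          [2,3] "here" : PP
          [3,4] "heard" : NP\PP
        [4,5] "with" : ((N\S)\N)\NP
  [5,8] S\N   <
    [5,7] S   <
      [5,6] "the" : NP
      [6,7] "every" : S\NP
    [7,8] "some" : (S\N)\S

YES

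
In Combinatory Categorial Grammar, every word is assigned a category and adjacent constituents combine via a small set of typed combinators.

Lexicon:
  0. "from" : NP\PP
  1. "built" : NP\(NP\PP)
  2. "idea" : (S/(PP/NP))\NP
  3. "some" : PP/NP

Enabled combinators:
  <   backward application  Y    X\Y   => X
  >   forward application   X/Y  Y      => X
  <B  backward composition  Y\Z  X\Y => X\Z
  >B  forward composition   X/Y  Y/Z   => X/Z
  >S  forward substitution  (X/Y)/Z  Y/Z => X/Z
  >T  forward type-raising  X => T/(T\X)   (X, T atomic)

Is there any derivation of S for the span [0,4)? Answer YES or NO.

[0,4] S   >
  [0,3] S/(PP/NP)   <
    [0,2] NP   <
      [0,1] "from" : NP\PP
      [1,2] "built" : NP\(NP\PP)
    [2,3] "idea" : (S/(PP/NP))\NP
  [3,4] "some" : PP/NP

YES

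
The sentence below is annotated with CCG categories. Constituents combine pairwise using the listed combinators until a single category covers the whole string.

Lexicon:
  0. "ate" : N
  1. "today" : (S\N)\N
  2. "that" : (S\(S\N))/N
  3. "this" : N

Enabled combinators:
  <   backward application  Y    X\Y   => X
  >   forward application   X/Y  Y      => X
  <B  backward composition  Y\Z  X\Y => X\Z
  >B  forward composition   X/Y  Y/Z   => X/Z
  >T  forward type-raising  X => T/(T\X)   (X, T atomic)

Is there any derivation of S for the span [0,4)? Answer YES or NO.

YES

[0,4] S   <
  [0,2] S\N   <
    [0,1] "ate" : N
    [1,2] "today" : (S\N)\N
  [2,4] S\(S\N)   >
    [2,3] "that" : (S\(S\N))/N
    [3,4] "this" : N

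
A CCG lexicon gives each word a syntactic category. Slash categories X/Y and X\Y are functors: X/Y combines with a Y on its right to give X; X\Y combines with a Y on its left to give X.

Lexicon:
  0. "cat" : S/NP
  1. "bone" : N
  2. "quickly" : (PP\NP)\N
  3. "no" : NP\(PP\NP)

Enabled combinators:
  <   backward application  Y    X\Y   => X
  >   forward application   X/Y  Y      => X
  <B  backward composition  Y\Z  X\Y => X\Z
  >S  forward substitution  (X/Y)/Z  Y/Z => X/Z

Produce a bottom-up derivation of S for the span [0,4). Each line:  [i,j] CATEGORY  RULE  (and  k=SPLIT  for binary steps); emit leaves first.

[0,4] S   >
  [0,1] "cat" : S/NP
  [1,4] NP   <
    [1,3] PP\NP   <
      [1,2] "bone" : N
      [2,3] "quickly" : (PP\NP)\N
    [3,4] "no" : NP\(PP\NP)

[0,1] S/NP  lex  "cat"
[1,2] N  lex  "bone"
[2,3] (PP\NP)\N  lex  "quickly"
[1,3] PP\NP  <  k=2
[3,4] NP\(PP\NP)  lex  "no"
[1,4] NP  <  k=3
[0,4] S  >  k=1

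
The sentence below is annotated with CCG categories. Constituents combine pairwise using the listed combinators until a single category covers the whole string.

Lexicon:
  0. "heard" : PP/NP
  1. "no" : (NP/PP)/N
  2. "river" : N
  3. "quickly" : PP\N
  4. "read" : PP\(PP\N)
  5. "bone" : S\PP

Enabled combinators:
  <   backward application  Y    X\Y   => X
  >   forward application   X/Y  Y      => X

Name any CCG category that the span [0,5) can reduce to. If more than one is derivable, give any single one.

[0,6] S   <
  [0,5] PP   >
    [0,1] "heard" : PP/NP
    [1,5] NP   >
      [1,3] NP/PP   >
        [1,2] "no" : (NP/PP)/N
        [2,3] "river" : N
      [3,5] PP   <
        [3,4] "quickly" : PP\N
        [4,5] "read" : PP\(PP\N)
  [5,6] "bone" : S\PP

PP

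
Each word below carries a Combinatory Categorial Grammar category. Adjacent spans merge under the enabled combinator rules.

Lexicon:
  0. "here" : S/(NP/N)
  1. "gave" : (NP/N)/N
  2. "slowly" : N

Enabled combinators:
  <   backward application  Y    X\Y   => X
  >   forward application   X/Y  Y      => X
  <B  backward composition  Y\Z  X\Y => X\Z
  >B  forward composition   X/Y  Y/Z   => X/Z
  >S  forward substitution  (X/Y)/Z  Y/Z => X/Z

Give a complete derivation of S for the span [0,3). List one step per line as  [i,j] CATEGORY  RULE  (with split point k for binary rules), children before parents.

[0,3] S   >
  [0,1] "here" : S/(NP/N)
  [1,3] NP/N   >
    [1,2] "gave" : (NP/N)/N
    [2,3] "slowly" : N

[0,1] S/(NP/N)  lex  "here"
[1,2] (NP/N)/N  lex  "gave"
[2,3] N  lex  "slowly"
[1,3] NP/N  >  k=2
[0,3] S  >  k=1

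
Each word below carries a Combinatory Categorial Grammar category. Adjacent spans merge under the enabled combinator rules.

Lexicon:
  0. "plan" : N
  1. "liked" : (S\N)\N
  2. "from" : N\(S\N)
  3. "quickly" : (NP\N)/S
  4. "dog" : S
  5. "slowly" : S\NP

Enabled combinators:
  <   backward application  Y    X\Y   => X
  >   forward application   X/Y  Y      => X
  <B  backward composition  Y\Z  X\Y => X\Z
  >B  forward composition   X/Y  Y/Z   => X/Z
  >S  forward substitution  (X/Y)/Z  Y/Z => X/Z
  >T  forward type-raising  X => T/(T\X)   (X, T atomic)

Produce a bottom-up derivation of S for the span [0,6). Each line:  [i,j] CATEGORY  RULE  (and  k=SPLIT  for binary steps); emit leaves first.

[0,1] N  lex  "plan"
[1,2] (S\N)\N  lex  "liked"
[2,3] N\(S\N)  lex  "from"
[1,3] N\N  <B  k=2
[3,4] (NP\N)/S  lex  "quickly"
[4,5] S  lex  "dog"
[3,5] NP\N  >  k=4
[5,6] S\NP  lex  "slowly"
[3,6] S\N  <B  k=5
[1,6] S\N  <B  k=3
[0,6] S  <  k=1

[0,6] S   <
  [0,1] "plan" : N
  [1,6] S\N   <B
    [1,3] N\N   <B
      [1,2] "liked" : (S\N)\N
      [2,3] "from" : N\(S\N)
    [3,6] S\N   <B
      [3,5] NP\N   >
        [3,4] "quickly" : (NP\N)/S
        [4,5] "dog" : S
      [5,6] "slowly" : S\NP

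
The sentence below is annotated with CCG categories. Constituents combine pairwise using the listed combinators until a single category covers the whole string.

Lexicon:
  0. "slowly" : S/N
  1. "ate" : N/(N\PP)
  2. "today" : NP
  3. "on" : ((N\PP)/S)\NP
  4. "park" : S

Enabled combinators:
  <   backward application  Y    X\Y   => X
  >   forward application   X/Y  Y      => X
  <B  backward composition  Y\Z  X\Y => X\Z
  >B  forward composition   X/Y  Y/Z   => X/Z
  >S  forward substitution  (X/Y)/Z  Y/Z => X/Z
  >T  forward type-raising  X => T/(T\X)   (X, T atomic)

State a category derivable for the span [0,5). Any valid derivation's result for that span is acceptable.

[0,5] S   >
  [0,1] "slowly" : S/N
  [1,5] N   >
    [1,2] "ate" : N/(N\PP)
    [2,5] N\PP   >
      [2,4] (N\PP)/S   <
        [2,3] "today" : NP
        [3,4] "on" : ((N\PP)/S)\NP
      [4,5] "park" : S

S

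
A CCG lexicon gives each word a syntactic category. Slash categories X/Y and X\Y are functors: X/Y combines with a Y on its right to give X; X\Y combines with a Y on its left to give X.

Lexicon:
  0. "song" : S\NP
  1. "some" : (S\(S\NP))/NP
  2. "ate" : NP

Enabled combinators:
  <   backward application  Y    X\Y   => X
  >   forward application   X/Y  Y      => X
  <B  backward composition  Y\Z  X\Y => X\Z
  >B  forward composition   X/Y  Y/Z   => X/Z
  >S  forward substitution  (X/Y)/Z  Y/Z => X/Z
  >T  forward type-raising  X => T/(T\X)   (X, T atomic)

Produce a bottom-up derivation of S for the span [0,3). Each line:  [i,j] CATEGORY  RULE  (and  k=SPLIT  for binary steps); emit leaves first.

[0,3] S   <
  [0,1] "song" : S\NP
  [1,3] S\(S\NP)   >
    [1,2] "some" : (S\(S\NP))/NP
    [2,3] "ate" : NP

[0,1] S\NP  lex  "song"
[1,2] (S\(S\NP))/NP  lex  "some"
[2,3] NP  lex  "ate"
[1,3] S\(S\NP)  >  k=2
[0,3] S  <  k=1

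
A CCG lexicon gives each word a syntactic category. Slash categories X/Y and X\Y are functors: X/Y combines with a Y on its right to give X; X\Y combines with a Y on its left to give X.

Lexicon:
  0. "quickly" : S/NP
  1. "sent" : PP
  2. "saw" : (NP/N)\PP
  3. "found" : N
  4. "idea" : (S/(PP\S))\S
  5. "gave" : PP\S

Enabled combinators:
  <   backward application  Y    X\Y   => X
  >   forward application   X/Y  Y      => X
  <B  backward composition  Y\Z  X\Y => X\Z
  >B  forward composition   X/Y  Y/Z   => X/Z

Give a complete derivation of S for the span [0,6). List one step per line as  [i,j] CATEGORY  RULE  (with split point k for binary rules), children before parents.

[0,1] S/NP  lex  "quickly"
[1,2] PP  lex  "sent"
[2,3] (NP/N)\PP  lex  "saw"
[1,3] NP/N  <  k=2
[3,4] N  lex  "found"
[1,4] NP  >  k=3
[0,4] S  >  k=1
[4,5] (S/(PP\S))\S  lex  "idea"
[0,5] S/(PP\S)  <  k=4
[5,6] PP\S  lex  "gave"
[0,6] S  >  k=5

[0,6] S   >
  [0,5] S/(PP\S)   <
    [0,4] S   >
      [0,1] "quickly" : S/NP
      [1,4] NP   >
        [1,3] NP/N   <
          [1,2] "sent" : PP
          [2,3] "saw" : (NP/N)\PP
        [3,4] "found" : N
    [4,5] "idea" : (S/(PP\S))\S
  [5,6] "gave" : PP\S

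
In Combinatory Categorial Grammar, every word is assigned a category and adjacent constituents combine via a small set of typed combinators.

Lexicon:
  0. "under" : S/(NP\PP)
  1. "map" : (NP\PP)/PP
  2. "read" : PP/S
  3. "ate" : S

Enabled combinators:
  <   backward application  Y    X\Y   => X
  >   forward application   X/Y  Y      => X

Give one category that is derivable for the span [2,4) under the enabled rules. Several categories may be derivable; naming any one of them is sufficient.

[0,4] S   >
  [0,1] "under" : S/(NP\PP)
  [1,4] NP\PP   >
    [1,2] "map" : (NP\PP)/PP
    [2,4] PP   >
      [2,3] "read" : PP/S
      [3,4] "ate" : S

PP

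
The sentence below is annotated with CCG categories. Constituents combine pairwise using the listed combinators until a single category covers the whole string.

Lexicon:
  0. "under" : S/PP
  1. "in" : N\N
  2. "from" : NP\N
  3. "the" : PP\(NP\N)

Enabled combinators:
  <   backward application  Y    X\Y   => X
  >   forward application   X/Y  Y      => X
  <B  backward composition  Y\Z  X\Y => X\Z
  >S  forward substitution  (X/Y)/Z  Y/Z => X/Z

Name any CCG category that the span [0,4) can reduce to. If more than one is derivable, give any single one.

S

[0,4] S   >
  [0,1] "under" : S/PP
  [1,4] PP   <
    [1,3] NP\N   <B
      [1,2] "in" : N\N
      [2,3] "from" : NP\N
    [3,4] "the" : PP\(NP\N)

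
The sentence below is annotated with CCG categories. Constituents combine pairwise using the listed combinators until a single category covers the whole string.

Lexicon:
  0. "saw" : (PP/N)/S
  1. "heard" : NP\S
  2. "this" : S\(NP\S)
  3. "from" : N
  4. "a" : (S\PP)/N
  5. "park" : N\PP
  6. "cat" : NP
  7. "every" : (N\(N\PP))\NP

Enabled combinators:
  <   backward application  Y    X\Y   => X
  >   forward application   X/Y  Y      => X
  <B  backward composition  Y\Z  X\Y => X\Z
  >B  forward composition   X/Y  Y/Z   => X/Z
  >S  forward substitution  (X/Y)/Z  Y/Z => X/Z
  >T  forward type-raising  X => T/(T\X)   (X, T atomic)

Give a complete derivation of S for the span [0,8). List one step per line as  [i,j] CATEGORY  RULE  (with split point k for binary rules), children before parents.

[0,1] (PP/N)/S  lex  "saw"
[1,2] NP\S  lex  "heard"
[2,3] S\(NP\S)  lex  "this"
[1,3] S  <  k=2
[0,3] PP/N  >  k=1
[3,4] N  lex  "from"
[0,4] PP  >  k=3
[4,5] (S\PP)/N  lex  "a"
[5,6] N\PP  lex  "park"
[6,7] NP  lex  "cat"
[7,8] (N\(N\PP))\NP  lex  "every"
[6,8] N\(N\PP)  <  k=7
[5,8] N  <  k=6
[4,8] S\PP  >  k=5
[0,8] S  <  k=4

[0,8] S   <
  [0,4] PP   >
    [0,3] PP/N   >
      [0,1] "saw" : (PP/N)/S
      [1,3] S   <
        [1,2] "heard" : NP\S
        [2,3] "this" : S\(NP\S)
    [3,4] "from" : N
  [4,8] S\PP   >
    [4,5] "a" : (S\PP)/N
    [5,8] N   <
      [5,6] "park" : N\PP
      [6,8] N\(N\PP)   <
        [6,7] "cat" : NP
        [7,8] "every" : (N\(N\PP))\NP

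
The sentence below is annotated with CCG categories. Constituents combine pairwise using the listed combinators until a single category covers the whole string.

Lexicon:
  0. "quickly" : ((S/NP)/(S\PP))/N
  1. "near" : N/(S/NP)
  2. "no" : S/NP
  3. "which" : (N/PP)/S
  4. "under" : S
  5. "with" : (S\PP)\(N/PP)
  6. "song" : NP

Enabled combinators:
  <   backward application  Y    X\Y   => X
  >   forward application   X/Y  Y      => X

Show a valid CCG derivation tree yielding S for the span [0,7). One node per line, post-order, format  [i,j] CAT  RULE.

[0,7] S   >
  [0,6] S/NP   >
    [0,3] (S/NP)/(S\PP)   >
      [0,1] "quickly" : ((S/NP)/(S\PP))/N
      [1,3] N   >
        [1,2] "near" : N/(S/NP)
        [2,3] "no" : S/NP
    [3,6] S\PP   <
      [3,5] N/PP   >
        [3,4] "which" : (N/PP)/S
        [4,5] "under" : S
      [5,6] "with" : (S\PP)\(N/PP)
  [6,7] "song" : NP

[0,1] ((S/NP)/(S\PP))/N  lex  "quickly"
[1,2] N/(S/NP)  lex  "near"
[2,3] S/NP  lex  "no"
[1,3] N  >  k=2
[0,3] (S/NP)/(S\PP)  >  k=1
[3,4] (N/PP)/S  lex  "which"
[4,5] S  lex  "under"
[3,5] N/PP  >  k=4
[5,6] (S\PP)\(N/PP)  lex  "with"
[3,6] S\PP  <  k=5
[0,6] S/NP  >  k=3
[6,7] NP  lex  "song"
[0,7] S  >  k=6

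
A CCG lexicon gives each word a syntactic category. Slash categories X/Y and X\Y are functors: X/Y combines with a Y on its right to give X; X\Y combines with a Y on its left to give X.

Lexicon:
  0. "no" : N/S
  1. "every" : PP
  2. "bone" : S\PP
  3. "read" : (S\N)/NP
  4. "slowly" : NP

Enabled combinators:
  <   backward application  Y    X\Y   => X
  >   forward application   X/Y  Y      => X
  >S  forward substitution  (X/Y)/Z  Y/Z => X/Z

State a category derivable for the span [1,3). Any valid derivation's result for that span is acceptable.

S

[0,5] S   <
  [0,3] N   >
    [0,1] "no" : N/S
    [1,3] S   <
      [1,2] "every" : PP
      [2,3] "bone" : S\PP
  [3,5] S\N   >
    [3,4] "read" : (S\N)/NP
    [4,5] "slowly" : NP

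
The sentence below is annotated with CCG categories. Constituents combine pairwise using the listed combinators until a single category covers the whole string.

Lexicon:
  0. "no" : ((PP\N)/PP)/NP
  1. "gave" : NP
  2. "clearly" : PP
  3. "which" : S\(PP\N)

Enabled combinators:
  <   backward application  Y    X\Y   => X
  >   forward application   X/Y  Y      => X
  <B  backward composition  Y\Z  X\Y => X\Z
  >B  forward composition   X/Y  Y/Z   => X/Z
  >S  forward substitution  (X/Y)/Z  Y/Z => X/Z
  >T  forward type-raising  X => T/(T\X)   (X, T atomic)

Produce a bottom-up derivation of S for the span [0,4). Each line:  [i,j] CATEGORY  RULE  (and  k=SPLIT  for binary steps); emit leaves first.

[0,4] S   <
  [0,3] PP\N   >
    [0,2] (PP\N)/PP   >
      [0,1] "no" : ((PP\N)/PP)/NP
      [1,2] "gave" : NP
    [2,3] "clearly" : PP
  [3,4] "which" : S\(PP\N)

[0,1] ((PP\N)/PP)/NP  lex  "no"
[1,2] NP  lex  "gave"
[0,2] (PP\N)/PP  >  k=1
[2,3] PP  lex  "clearly"
[0,3] PP\N  >  k=2
[3,4] S\(PP\N)  lex  "which"
[0,4] S  <  k=3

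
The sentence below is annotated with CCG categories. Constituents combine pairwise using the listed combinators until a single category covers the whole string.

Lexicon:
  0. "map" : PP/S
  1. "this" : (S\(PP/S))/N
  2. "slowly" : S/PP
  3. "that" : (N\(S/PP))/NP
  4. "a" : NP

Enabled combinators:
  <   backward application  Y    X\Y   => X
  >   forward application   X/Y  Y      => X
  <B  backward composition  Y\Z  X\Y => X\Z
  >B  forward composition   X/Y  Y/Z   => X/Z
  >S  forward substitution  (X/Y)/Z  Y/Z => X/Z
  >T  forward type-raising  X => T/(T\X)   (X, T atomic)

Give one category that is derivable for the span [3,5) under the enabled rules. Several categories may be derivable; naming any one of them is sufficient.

[0,5] S   <
  [0,1] "map" : PP/S
  [1,5] S\(PP/S)   >
    [1,2] "this" : (S\(PP/S))/N
    [2,5] N   <
      [2,3] "slowly" : S/PP
      [3,5] N\(S/PP)   >
        [3,4] "that" : (N\(S/PP))/NP
        [4,5] "a" : NP

N\(S/PP)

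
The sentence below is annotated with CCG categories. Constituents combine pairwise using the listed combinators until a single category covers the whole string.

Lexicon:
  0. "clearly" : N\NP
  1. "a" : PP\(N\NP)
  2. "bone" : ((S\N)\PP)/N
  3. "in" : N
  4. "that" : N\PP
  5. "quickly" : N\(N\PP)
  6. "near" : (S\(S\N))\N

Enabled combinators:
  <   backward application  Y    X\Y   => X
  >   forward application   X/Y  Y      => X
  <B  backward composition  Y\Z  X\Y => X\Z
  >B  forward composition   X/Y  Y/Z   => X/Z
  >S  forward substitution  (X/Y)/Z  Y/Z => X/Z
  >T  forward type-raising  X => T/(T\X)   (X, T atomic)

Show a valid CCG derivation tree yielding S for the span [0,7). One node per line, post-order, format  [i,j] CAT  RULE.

[0,1] N\NP  lex  "clearly"
[1,2] PP\(N\NP)  lex  "a"
[0,2] PP  <  k=1
[2,3] ((S\N)\PP)/N  lex  "bone"
[3,4] N  lex  "in"
[2,4] (S\N)\PP  >  k=3
[0,4] S\N  <  k=2
[4,5] N\PP  lex  "that"
[5,6] N\(N\PP)  lex  "quickly"
[4,6] N  <  k=5
[6,7] (S\(S\N))\N  lex  "near"
[4,7] S\(S\N)  <  k=6
[0,7] S  <  k=4

[0,7] S   <
  [0,4] S\N   <
    [0,2] PP   <
      [0,1] "clearly" : N\NP
      [1,2] "a" : PP\(N\NP)
    [2,4] (S\N)\PP   >
      [2,3] "bone" : ((S\N)\PP)/N
      [3,4] "in" : N
  [4,7] S\(S\N)   <
    [4,6] N   <
      [4,5] "that" : N\PP
      [5,6] "quickly" : N\(N\PP)
    [6,7] "near" : (S\(S\N))\N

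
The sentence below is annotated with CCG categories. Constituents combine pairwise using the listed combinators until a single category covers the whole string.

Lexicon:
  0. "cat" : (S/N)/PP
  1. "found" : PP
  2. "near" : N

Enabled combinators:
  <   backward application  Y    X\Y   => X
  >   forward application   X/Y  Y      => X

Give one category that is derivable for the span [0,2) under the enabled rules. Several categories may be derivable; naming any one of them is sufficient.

[0,3] S   >
  [0,2] S/N   >
    [0,1] "cat" : (S/N)/PP
    [1,2] "found" : PP
  [2,3] "near" : N

S/N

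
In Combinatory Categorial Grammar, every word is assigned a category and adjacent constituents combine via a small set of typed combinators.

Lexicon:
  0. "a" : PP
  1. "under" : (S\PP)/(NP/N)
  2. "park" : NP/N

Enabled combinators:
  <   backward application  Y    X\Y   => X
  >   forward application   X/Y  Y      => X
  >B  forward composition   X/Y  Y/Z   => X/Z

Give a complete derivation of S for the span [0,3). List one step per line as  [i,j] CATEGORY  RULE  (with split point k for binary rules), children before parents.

[0,3] S   <
  [0,1] "a" : PP
  [1,3] S\PP   >
    [1,2] "under" : (S\PP)/(NP/N)
    [2,3] "park" : NP/N

[0,1] PP  lex  "a"
[1,2] (S\PP)/(NP/N)  lex  "under"
[2,3] NP/N  lex  "park"
[1,3] S\PP  >  k=2
[0,3] S  <  k=1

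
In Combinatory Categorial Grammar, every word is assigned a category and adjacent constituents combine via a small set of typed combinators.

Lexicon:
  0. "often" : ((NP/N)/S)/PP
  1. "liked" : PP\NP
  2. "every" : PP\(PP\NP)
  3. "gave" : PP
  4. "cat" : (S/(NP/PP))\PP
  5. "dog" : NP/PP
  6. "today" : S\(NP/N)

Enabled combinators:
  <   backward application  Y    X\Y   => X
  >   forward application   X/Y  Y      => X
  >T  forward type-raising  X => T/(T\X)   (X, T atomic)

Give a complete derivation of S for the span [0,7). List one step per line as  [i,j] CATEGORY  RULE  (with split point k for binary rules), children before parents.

[0,1] ((NP/N)/S)/PP  lex  "often"
[1,2] PP\NP  lex  "liked"
[2,3] PP\(PP\NP)  lex  "every"
[1,3] PP  <  k=2
[0,3] (NP/N)/S  >  k=1
[3,4] PP  lex  "gave"
[4,5] (S/(NP/PP))\PP  lex  "cat"
[3,5] S/(NP/PP)  <  k=4
[5,6] NP/PP  lex  "dog"
[3,6] S  >  k=5
[0,6] NP/N  >  k=3
[6,7] S\(NP/N)  lex  "today"
[0,7] S  <  k=6

[0,7] S   <
  [0,6] NP/N   >
    [0,3] (NP/N)/S   >
      [0,1] "often" : ((NP/N)/S)/PP
      [1,3] PP   <
        [1,2] "liked" : PP\NP
        [2,3] "every" : PP\(PP\NP)
    [3,6] S   >
      [3,5] S/(NP/PP)   <
        [3,4] "gave" : PP
        [4,5] "cat" : (S/(NP/PP))\PP
      [5,6] "dog" : NP/PP
  [6,7] "today" : S\(NP/N)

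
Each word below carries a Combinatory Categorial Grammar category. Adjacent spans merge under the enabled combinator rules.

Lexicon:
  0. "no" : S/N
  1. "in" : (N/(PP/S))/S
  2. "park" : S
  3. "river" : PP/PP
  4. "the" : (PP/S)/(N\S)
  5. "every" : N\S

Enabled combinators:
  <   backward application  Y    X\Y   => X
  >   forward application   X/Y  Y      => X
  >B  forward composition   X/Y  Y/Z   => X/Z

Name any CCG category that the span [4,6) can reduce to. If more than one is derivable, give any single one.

PP/S

[0,6] S   >
  [0,1] "no" : S/N
  [1,6] N   >
    [1,3] N/(PP/S)   >
      [1,2] "in" : (N/(PP/S))/S
      [2,3] "park" : S
    [3,6] PP/S   >B
      [3,4] "river" : PP/PP
      [4,6] PP/S   >
        [4,5] "the" : (PP/S)/(N\S)
        [5,6] "every" : N\S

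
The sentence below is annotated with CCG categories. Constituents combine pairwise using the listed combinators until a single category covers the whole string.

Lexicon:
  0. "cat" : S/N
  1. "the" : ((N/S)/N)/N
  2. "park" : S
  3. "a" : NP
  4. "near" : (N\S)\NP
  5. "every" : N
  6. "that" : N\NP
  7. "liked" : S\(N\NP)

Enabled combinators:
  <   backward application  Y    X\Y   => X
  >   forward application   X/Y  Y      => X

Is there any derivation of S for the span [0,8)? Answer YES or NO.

YES

[0,8] S   >
  [0,1] "cat" : S/N
  [1,8] N   >
    [1,6] N/S   >
      [1,5] (N/S)/N   >
        [1,2] "the" : ((N/S)/N)/N
        [2,5] N   <
          [2,3] "park" : S
          [3,5] N\S   <
            [3,4] "a" : NP
            [4,5] "near" : (N\S)\NP
      [5,6] "every" : N
    [6,8] S   <
      [6,7] "that" : N\NP
      [7,8] "liked" : S\(N\NP)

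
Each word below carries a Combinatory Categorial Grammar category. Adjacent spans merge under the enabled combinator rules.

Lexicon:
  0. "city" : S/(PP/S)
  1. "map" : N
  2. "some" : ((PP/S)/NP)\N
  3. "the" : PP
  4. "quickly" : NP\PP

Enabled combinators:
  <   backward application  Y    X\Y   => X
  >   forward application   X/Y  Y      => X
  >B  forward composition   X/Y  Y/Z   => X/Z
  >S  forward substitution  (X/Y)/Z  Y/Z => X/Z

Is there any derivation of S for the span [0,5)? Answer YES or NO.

[0,5] S   >
  [0,1] "city" : S/(PP/S)
  [1,5] PP/S   >
    [1,3] (PP/S)/NP   <
      [1,2] "map" : N
      [2,3] "some" : ((PP/S)/NP)\N
    [3,5] NP   <
      [3,4] "the" : PP
      [4,5] "quickly" : NP\PP

YES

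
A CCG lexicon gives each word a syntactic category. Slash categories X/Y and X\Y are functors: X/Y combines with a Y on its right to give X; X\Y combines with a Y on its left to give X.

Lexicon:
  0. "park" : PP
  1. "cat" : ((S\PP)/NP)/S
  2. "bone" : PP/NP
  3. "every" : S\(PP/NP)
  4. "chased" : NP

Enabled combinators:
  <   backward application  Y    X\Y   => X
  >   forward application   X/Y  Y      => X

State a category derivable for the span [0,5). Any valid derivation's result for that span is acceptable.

S

[0,5] S   <
  [0,1] "park" : PP
  [1,5] S\PP   >
    [1,4] (S\PP)/NP   >
      [1,2] "cat" : ((S\PP)/NP)/S
      [2,4] S   <
        [2,3] "bone" : PP/NP
        [3,4] "every" : S\(PP/NP)
    [4,5] "chased" : NP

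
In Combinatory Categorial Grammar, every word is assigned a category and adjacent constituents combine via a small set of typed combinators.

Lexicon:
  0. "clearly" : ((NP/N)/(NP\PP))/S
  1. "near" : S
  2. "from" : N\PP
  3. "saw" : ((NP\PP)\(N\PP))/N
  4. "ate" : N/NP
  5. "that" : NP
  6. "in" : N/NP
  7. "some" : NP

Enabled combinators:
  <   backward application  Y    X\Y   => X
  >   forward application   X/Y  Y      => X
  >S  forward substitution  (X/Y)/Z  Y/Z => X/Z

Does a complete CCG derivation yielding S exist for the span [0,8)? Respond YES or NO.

NO

((NP/N)/(NP\PP))/S S N\PP ((NP\PP)\(N\PP))/N N/NP NP N/NP NP
CKY chart[0,8] = {NP}; S ∉ chart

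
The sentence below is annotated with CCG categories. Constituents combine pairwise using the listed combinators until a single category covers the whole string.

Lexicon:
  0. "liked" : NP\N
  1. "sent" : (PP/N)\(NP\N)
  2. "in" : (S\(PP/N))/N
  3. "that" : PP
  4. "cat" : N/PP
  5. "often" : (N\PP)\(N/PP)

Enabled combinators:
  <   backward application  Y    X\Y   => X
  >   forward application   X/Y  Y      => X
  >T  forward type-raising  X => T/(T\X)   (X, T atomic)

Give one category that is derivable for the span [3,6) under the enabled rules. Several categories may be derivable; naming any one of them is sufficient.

[0,6] S   <
  [0,2] PP/N   <
    [0,1] "liked" : NP\N
    [1,2] "sent" : (PP/N)\(NP\N)
  [2,6] S\(PP/N)   >
    [2,3] "in" : (S\(PP/N))/N
    [3,6] N   >
      [3,4] N/(N\PP)   >T
        [3,4] "that" : PP
      [4,6] N\PP   <
        [4,5] "cat" : N/PP
        [5,6] "often" : (N\PP)\(N/PP)

N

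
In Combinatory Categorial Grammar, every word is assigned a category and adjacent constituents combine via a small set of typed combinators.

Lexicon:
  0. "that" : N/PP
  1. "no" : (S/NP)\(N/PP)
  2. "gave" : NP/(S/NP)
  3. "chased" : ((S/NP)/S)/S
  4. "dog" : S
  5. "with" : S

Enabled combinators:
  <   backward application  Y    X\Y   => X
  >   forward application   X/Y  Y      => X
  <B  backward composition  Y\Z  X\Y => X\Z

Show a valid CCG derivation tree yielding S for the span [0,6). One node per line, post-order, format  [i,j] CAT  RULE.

[0,6] S   >
  [0,2] S/NP   <
    [0,1] "that" : N/PP
    [1,2] "no" : (S/NP)\(N/PP)
  [2,6] NP   >
    [2,3] "gave" : NP/(S/NP)
    [3,6] S/NP   >
      [3,5] (S/NP)/S   >
        [3,4] "chased" : ((S/NP)/S)/S
        [4,5] "dog" : S
      [5,6] "with" : S

[0,1] N/PP  lex  "that"
[1,2] (S/NP)\(N/PP)  lex  "no"
[0,2] S/NP  <  k=1
[2,3] NP/(S/NP)  lex  "gave"
[3,4] ((S/NP)/S)/S  lex  "chased"
[4,5] S  lex  "dog"
[3,5] (S/NP)/S  >  k=4
[5,6] S  lex  "with"
[3,6] S/NP  >  k=5
[2,6] NP  >  k=3
[0,6] S  >  k=2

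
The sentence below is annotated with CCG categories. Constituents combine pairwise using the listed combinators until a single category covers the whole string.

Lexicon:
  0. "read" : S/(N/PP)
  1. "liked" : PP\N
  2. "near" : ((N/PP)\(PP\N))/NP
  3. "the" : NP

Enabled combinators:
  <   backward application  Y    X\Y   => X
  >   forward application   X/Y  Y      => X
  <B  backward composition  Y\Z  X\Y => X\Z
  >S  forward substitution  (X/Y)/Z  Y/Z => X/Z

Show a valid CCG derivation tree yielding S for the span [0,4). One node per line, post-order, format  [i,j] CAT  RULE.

[0,4] S   >
  [0,1] "read" : S/(N/PP)
  [1,4] N/PP   <
    [1,2] "liked" : PP\N
    [2,4] (N/PP)\(PP\N)   >
      [2,3] "near" : ((N/PP)\(PP\N))/NP
      [3,4] "the" : NP

[0,1] S/(N/PP)  lex  "read"
[1,2] PP\N  lex  "liked"
[2,3] ((N/PP)\(PP\N))/NP  lex  "near"
[3,4] NP  lex  "the"
[2,4] (N/PP)\(PP\N)  >  k=3
[1,4] N/PP  <  k=2
[0,4] S  >  k=1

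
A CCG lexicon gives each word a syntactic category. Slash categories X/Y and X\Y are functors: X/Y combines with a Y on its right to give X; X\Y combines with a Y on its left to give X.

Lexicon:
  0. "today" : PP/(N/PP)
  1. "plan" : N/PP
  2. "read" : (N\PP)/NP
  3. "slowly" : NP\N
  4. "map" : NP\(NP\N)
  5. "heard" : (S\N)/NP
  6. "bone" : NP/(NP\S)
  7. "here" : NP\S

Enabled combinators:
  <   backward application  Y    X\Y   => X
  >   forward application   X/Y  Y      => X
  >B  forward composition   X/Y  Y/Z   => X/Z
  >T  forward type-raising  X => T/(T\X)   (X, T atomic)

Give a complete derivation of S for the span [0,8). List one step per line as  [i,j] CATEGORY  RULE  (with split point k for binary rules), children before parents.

[0,1] PP/(N/PP)  lex  "today"
[1,2] N/PP  lex  "plan"
[0,2] PP  >  k=1
[2,3] (N\PP)/NP  lex  "read"
[3,4] NP\N  lex  "slowly"
[4,5] NP\(NP\N)  lex  "map"
[3,5] NP  <  k=4
[2,5] N\PP  >  k=3
[0,5] N  <  k=2
[5,6] (S\N)/NP  lex  "heard"
[6,7] NP/(NP\S)  lex  "bone"
[7,8] NP\S  lex  "here"
[6,8] NP  >  k=7
[5,8] S\N  >  k=6
[0,8] S  <  k=5

[0,8] S   <
  [0,5] N   <
    [0,2] PP   >
      [0,1] "today" : PP/(N/PP)
      [1,2] "plan" : N/PP
    [2,5] N\PP   >
      [2,3] "read" : (N\PP)/NP
      [3,5] NP   <
        [3,4] "slowly" : NP\N
        [4,5] "map" : NP\(NP\N)
  [5,8] S\N   >
    [5,6] "heard" : (S\N)/NP
    [6,8] NP   >
      [6,7] "bone" : NP/(NP\S)
      [7,8] "here" : NP\S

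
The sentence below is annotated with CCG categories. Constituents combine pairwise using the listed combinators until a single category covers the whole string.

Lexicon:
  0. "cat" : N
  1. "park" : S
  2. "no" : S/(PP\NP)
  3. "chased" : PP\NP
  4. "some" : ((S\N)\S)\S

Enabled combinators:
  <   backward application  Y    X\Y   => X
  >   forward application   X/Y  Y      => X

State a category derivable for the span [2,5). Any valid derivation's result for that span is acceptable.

[0,5] S   <
  [0,1] "cat" : N
  [1,5] S\N   <
    [1,2] "park" : S
    [2,5] (S\N)\S   <
      [2,4] S   >
        [2,3] "no" : S/(PP\NP)
        [3,4] "chased" : PP\NP
      [4,5] "some" : ((S\N)\S)\S

(S\N)\S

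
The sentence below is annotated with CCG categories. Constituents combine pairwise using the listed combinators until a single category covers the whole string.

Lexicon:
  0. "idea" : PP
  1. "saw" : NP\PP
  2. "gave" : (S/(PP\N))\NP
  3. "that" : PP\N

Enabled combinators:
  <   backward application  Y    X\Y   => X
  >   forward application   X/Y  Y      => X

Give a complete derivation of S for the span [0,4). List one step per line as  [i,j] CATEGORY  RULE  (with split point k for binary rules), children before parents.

[0,4] S   >
  [0,3] S/(PP\N)   <
    [0,2] NP   <
      [0,1] "idea" : PP
      [1,2] "saw" : NP\PP
    [2,3] "gave" : (S/(PP\N))\NP
  [3,4] "that" : PP\N

[0,1] PP  lex  "idea"
[1,2] NP\PP  lex  "saw"
[0,2] NP  <  k=1
[2,3] (S/(PP\N))\NP  lex  "gave"
[0,3] S/(PP\N)  <  k=2
[3,4] PP\N  lex  "that"
[0,4] S  >  k=3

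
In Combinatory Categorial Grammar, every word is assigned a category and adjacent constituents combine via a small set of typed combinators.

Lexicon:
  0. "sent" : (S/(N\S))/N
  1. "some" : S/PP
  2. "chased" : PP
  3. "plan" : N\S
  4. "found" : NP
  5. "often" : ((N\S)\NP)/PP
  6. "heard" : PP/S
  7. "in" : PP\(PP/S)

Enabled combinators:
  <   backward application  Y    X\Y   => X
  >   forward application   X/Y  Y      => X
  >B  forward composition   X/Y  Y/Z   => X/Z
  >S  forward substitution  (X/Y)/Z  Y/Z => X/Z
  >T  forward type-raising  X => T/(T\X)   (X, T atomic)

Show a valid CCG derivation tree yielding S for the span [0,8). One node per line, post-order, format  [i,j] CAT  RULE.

[0,1] (S/(N\S))/N  lex  "sent"
[1,2] S/PP  lex  "some"
[2,3] PP  lex  "chased"
[1,3] S  >  k=2
[3,4] N\S  lex  "plan"
[1,4] N  <  k=3
[0,4] S/(N\S)  >  k=1
[4,5] NP  lex  "found"
[5,6] ((N\S)\NP)/PP  lex  "often"
[6,7] PP/S  lex  "heard"
[7,8] PP\(PP/S)  lex  "in"
[6,8] PP  <  k=7
[5,8] (N\S)\NP  >  k=6
[4,8] N\S  <  k=5
[0,8] S  >  k=4

[0,8] S   >
  [0,4] S/(N\S)   >
    [0,1] "sent" : (S/(N\S))/N
    [1,4] N   <
      [1,3] S   >
        [1,2] "some" : S/PP
        [2,3] "chased" : PP
      [3,4] "plan" : N\S
  [4,8] N\S   <
    [4,5] "found" : NP
    [5,8] (N\S)\NP   >
      [5,6] "often" : ((N\S)\NP)/PP
      [6,8] PP   <
        [6,7] "heard" : PP/S
        [7,8] "in" : PP\(PP/S)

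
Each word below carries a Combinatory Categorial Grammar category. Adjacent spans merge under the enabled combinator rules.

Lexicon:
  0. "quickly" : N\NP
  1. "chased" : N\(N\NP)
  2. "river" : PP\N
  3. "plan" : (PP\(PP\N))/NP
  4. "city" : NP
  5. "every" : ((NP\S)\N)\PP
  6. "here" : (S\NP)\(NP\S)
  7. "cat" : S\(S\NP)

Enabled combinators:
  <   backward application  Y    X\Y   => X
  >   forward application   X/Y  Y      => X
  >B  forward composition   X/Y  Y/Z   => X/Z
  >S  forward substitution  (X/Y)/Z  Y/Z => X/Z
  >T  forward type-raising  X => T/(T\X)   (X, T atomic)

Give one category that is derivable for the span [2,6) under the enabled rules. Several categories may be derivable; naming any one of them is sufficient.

(NP\S)\N

[0,8] S   <
  [0,7] S\NP   <
    [0,6] NP\S   <
      [0,2] N   <
        [0,1] "quickly" : N\NP
        [1,2] "chased" : N\(N\NP)
      [2,6] (NP\S)\N   <
        [2,5] PP   <
          [2,3] "river" : PP\N
          [3,5] PP\(PP\N)   >
            [3,4] "plan" : (PP\(PP\N))/NP
            [4,5] "city" : NP
        [5,6] "every" : ((NP\S)\N)\PP
    [6,7] "here" : (S\NP)\(NP\S)
  [7,8] "cat" : S\(S\NP)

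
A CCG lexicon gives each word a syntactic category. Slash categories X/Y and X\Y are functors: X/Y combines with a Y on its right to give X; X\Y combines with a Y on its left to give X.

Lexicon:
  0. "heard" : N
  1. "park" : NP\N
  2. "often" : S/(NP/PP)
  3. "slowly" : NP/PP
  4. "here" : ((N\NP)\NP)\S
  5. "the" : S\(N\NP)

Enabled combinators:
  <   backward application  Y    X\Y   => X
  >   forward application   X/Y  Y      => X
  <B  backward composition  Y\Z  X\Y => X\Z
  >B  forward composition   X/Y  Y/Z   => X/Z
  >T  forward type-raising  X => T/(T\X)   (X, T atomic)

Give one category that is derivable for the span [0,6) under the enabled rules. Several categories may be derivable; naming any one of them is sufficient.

S

[0,6] S   <
  [0,2] NP   <
    [0,1] "heard" : N
    [1,2] "park" : NP\N
  [2,6] S\NP   <B
    [2,5] (N\NP)\NP   <
      [2,4] S   >
        [2,3] "often" : S/(NP/PP)
        [3,4] "slowly" : NP/PP
      [4,5] "here" : ((N\NP)\NP)\S
    [5,6] "the" : S\(N\NP)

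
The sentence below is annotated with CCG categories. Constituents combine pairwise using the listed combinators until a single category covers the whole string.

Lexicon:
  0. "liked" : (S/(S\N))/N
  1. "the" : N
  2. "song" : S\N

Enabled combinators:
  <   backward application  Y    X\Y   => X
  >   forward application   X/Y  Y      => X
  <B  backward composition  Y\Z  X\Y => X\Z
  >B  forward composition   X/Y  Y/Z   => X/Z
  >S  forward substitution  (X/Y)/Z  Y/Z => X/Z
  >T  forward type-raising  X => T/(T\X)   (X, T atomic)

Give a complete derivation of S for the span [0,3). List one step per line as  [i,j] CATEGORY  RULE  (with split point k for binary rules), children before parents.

[0,3] S   >
  [0,2] S/(S\N)   >
    [0,1] "liked" : (S/(S\N))/N
    [1,2] "the" : N
  [2,3] "song" : S\N

[0,1] (S/(S\N))/N  lex  "liked"
[1,2] N  lex  "the"
[0,2] S/(S\N)  >  k=1
[2,3] S\N  lex  "song"
[0,3] S  >  k=2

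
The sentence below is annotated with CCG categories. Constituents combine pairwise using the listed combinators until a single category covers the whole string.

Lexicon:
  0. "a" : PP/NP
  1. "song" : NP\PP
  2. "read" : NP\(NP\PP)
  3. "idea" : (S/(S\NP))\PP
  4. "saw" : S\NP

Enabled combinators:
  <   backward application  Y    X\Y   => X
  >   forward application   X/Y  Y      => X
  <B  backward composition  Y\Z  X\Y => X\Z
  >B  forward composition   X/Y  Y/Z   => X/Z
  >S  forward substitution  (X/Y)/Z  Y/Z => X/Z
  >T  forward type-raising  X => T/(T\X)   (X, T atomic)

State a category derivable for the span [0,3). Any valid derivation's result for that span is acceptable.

PP

[0,5] S   >
  [0,4] S/(S\NP)   <
    [0,3] PP   >
      [0,1] "a" : PP/NP
      [1,3] NP   <
        [1,2] "song" : NP\PP
        [2,3] "read" : NP\(NP\PP)
    [3,4] "idea" : (S/(S\NP))\PP
  [4,5] "saw" : S\NP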